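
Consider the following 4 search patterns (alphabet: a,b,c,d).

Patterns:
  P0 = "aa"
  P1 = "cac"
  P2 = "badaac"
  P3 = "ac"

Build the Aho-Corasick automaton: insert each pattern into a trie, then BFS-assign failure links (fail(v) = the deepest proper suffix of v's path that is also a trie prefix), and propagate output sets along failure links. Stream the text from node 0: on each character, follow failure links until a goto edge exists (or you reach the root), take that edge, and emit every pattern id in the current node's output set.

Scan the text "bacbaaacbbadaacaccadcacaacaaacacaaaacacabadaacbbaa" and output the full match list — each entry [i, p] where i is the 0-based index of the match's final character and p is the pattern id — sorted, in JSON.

Construct AC machine:
Trie (insert patterns):
  n0 'ε': a→1 b→6 c→3
  n1 'a': a→2 c→12
  n2 'aa': ·  ←P0
  n3 'c': a→4
  n4 'ca': c→5
  n5 'cac': ·  ←P1
  n6 'b': a→7
  n7 'ba': d→8
  n8 'bad': a→9
  n9 'bada': a→10
  n10 'badaa': c→11
  n11 'badaac': ·  ←P2
  n12 'ac': ·  ←P3

Failure links (BFS by depth):
  fail(1) 'a': from fail(0)=0 chase 'a': 0 ⇒ 0;  out=∅∪out(0)=∅
  fail(3) 'c': from fail(0)=0 chase 'c': 0 ⇒ 0;  out=∅∪out(0)=∅
  fail(6) 'b': from fail(0)=0 chase 'b': 0 ⇒ 0;  out=∅∪out(0)=∅
  fail(2) 'aa': from fail(1)=0 chase 'a': 0 ⇒ 1;  out={0}∪out(1)={0}
  fail(4) 'ca': from fail(3)=0 chase 'a': 0 ⇒ 1;  out=∅∪out(1)=∅
  fail(7) 'ba': from fail(6)=0 chase 'a': 0 ⇒ 1;  out=∅∪out(1)=∅
  fail(12) 'ac': from fail(1)=0 chase 'c': 0 ⇒ 3;  out={3}∪out(3)={3}
  fail(5) 'cac': from fail(4)=1 chase 'c': 1 ⇒ 12;  out={1}∪out(12)={1,3}
  fail(8) 'bad': from fail(7)=1 chase 'd': 1→0 ⇒ 0;  out=∅∪out(0)=∅
  fail(9) 'bada': from fail(8)=0 chase 'a': 0 ⇒ 1;  out=∅∪out(1)=∅
  fail(10) 'badaa': from fail(9)=1 chase 'a': 1 ⇒ 2;  out=∅∪out(2)={0}
  fail(11) 'badaac': from fail(10)=2 chase 'c': 2→1 ⇒ 12;  out={2}∪out(12)={2,3}

Run:
pos 0 'b': at 6
pos 1 'a': at 7
pos 2 'c': at 12 ·f  ** P3@[1:2]
pos 3 'b': at 6 ·f
pos 4 'a': at 7
pos 5 'a': at 2 ·f  ** P0@[4:5]
pos 6 'a': at 2 ·f  ** P0@[5:6]
pos 7 'c': at 12 ·f  ** P3@[6:7]
pos 8 'b': at 6 ·f
pos 9 'b': at 6 ·f
pos 10 'a': at 7
pos 11 'd': at 8
pos 12 'a': at 9
pos 13 'a': at 10  ** P0@[12:13]
pos 14 'c': at 11  ** P2@[9:14],P3@[13:14]
pos 15 'a': at 4 ·f
pos 16 'c': at 5  ** P1@[14:16],P3@[15:16]
pos 17 'c': at 3 ·f
pos 18 'a': at 4
pos 19 'd': at 0 ·f
pos 20 'c': at 3
pos 21 'a': at 4
pos 22 'c': at 5  ** P1@[20:22],P3@[21:22]
pos 23 'a': at 4 ·f
pos 24 'a': at 2 ·f  ** P0@[23:24]
pos 25 'c': at 12 ·f  ** P3@[24:25]
pos 26 'a': at 4 ·f
pos 27 'a': at 2 ·f  ** P0@[26:27]
pos 28 'a': at 2 ·f  ** P0@[27:28]
pos 29 'c': at 12 ·f  ** P3@[28:29]
pos 30 'a': at 4 ·f
pos 31 'c': at 5  ** P1@[29:31],P3@[30:31]
pos 32 'a': at 4 ·f
pos 33 'a': at 2 ·f  ** P0@[32:33]
pos 34 'a': at 2 ·f  ** P0@[33:34]
pos 35 'a': at 2 ·f  ** P0@[34:35]
pos 36 'c': at 12 ·f  ** P3@[35:36]
pos 37 'a': at 4 ·f
pos 38 'c': at 5  ** P1@[36:38],P3@[37:38]
pos 39 'a': at 4 ·f
pos 40 'b': at 6 ·f
pos 41 'a': at 7
pos 42 'd': at 8
pos 43 'a': at 9
pos 44 'a': at 10  ** P0@[43:44]
pos 45 'c': at 11  ** P2@[40:45],P3@[44:45]
pos 46 'b': at 6 ·f
pos 47 'b': at 6 ·f
pos 48 'a': at 7
pos 49 'a': at 2 ·f  ** P0@[48:49]

Matches: [[2,3],[5,0],[6,0],[7,3],[13,0],[14,2],[14,3],[16,1],[16,3],[22,1],[22,3],[24,0],[25,3],[27,0],[28,0],[29,3],[31,1],[31,3],[33,0],[34,0],[35,0],[36,3],[38,1],[38,3],[44,0],[45,2],[45,3],[49,0]]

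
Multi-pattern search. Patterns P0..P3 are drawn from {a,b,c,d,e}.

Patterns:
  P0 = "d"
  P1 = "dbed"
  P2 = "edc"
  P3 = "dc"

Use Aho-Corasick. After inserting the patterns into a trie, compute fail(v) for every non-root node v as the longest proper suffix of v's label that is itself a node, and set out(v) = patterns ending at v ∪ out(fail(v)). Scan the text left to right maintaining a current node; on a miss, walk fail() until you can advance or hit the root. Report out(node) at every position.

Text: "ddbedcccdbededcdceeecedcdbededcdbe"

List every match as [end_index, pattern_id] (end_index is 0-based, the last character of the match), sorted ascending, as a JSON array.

Construct AC machine:
Trie nodes:
  0='ε' goto d→1 e→5
  1='d' goto b→2 c→8  ←P0
  2='db' goto e→3
  3='dbe' goto d→4
  4='dbed' goto ·  ←P1
  5='e' goto d→6
  6='ed' goto c→7
  7='edc' goto ·  ←P2
  8='dc' goto ·  ←P3

BFS fail/out derivation:
  n1('d'): parent n0 fail=0; on 'd' 0 → fail=0;  out {0}∪∅={0}
  n5('e'): parent n0 fail=0; on 'e' 0 → fail=0;  out ∅∪∅=∅
  n2('db'): parent n1 fail=0; on 'b' 0 → fail=0;  out ∅∪∅=∅
  n6('ed'): parent n5 fail=0; on 'd' 0 → fail=1;  out ∅∪{0}={0}
  n8('dc'): parent n1 fail=0; on 'c' 0 → fail=0;  out {3}∪∅={3}
  n3('dbe'): parent n2 fail=0; on 'e' 0 → fail=5;  out ∅∪∅=∅
  n7('edc'): parent n6 fail=1; on 'c' 1 → fail=8;  out {2}∪{3}={2,3}
  n4('dbed'): parent n3 fail=5; on 'd' 5 → fail=6;  out {1}∪{0}={0,1}

Scan:
i=0 'd': node 0→1  ** P0@[0:0]
i=1 'd': node 1→1 ·f  ** P0@[1:1]
i=2 'b': node 1→2
i=3 'e': node 2→3
i=4 'd': node 3→4  ** P0@[4:4],P1@[1:4]
i=5 'c': node 4→7 ·f  ** P2@[3:5],P3@[4:5]
i=6 'c': node 7→0 ·f
i=7 'c': node 0→0
i=8 'd': node 0→1  ** P0@[8:8]
i=9 'b': node 1→2
i=10 'e': node 2→3
i=11 'd': node 3→4  ** P0@[11:11],P1@[8:11]
i=12 'e': node 4→5 ·f
i=13 'd': node 5→6  ** P0@[13:13]
i=14 'c': node 6→7  ** P2@[12:14],P3@[13:14]
i=15 'd': node 7→1 ·f  ** P0@[15:15]
i=16 'c': node 1→8  ** P3@[15:16]
i=17 'e': node 8→5 ·f
i=18 'e': node 5→5 ·f
i=19 'e': node 5→5 ·f
i=20 'c': node 5→0 ·f
i=21 'e': node 0→5
i=22 'd': node 5→6  ** P0@[22:22]
i=23 'c': node 6→7  ** P2@[21:23],P3@[22:23]
i=24 'd': node 7→1 ·f  ** P0@[24:24]
i=25 'b': node 1→2
i=26 'e': node 2→3
i=27 'd': node 3→4  ** P0@[27:27],P1@[24:27]
i=28 'e': node 4→5 ·f
i=29 'd': node 5→6  ** P0@[29:29]
i=30 'c': node 6→7  ** P2@[28:30],P3@[29:30]
i=31 'd': node 7→1 ·f  ** P0@[31:31]
i=32 'b': node 1→2
i=33 'e': node 2→3

Result: [[0,0],[1,0],[4,0],[4,1],[5,2],[5,3],[8,0],[11,0],[11,1],[13,0],[14,2],[14,3],[15,0],[16,3],[22,0],[23,2],[23,3],[24,0],[27,0],[27,1],[29,0],[30,2],[30,3],[31,0]]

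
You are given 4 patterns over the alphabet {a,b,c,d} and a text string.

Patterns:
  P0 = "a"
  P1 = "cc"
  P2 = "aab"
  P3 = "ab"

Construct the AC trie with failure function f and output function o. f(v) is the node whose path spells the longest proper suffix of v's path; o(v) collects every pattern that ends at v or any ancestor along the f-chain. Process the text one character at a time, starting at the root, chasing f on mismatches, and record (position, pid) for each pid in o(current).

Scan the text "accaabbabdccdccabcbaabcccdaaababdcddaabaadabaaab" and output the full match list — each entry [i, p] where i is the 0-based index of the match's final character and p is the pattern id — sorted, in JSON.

Construct AC machine:
Trie (insert patterns):
  0='ε' goto a→1 c→2
  1='a' goto a→4 b→6  ←P0
  2='c' goto c→3
  3='cc' goto ·  ←P1
  4='aa' goto b→5
  5='aab' goto ·  ←P2
  6='ab' goto ·  ←P3

BFS fail/out derivation:
  fail(1) 'a': from fail(0)=0 chase 'a': 0 ⇒ 0;  out={0}∪out(0)={0}
  fail(2) 'c': from fail(0)=0 chase 'c': 0 ⇒ 0;  out=∅∪out(0)=∅
  fail(3) 'cc': from fail(2)=0 chase 'c': 0 ⇒ 2;  out={1}∪out(2)={1}
  fail(4) 'aa': from fail(1)=0 chase 'a': 0 ⇒ 1;  out=∅∪out(1)={0}
  fail(6) 'ab': from fail(1)=0 chase 'b': 0 ⇒ 0;  out={3}∪out(0)={3}
  fail(5) 'aab': from fail(4)=1 chase 'b': 1 ⇒ 6;  out={2}∪out(6)={2,3}

Text stream:
i=0 'a': node 0→1  → match P0@[0:0]
i=1 'c': node 1→2 (via fail)
i=2 'c': node 2→3  → match P1@[1:2]
i=3 'a': node 3→1 (via fail)  → match P0@[3:3]
i=4 'a': node 1→4  → match P0@[4:4]
i=5 'b': node 4→5  → match P2@[3:5],P3@[4:5]
i=6 'b': node 5→0 (via fail)
i=7 'a': node 0→1  → match P0@[7:7]
i=8 'b': node 1→6  → match P3@[7:8]
i=9 'd': node 6→0 (via fail)
i=10 'c': node 0→2
i=11 'c': node 2→3  → match P1@[10:11]
i=12 'd': node 3→0 (via fail)
i=13 'c': node 0→2
i=14 'c': node 2→3  → match P1@[13:14]
i=15 'a': node 3→1 (via fail)  → match P0@[15:15]
i=16 'b': node 1→6  → match P3@[15:16]
i=17 'c': node 6→2 (via fail)
i=18 'b': node 2→0 (via fail)
i=19 'a': node 0→1  → match P0@[19:19]
i=20 'a': node 1→4  → match P0@[20:20]
i=21 'b': node 4→5  → match P2@[19:21],P3@[20:21]
i=22 'c': node 5→2 (via fail)
i=23 'c': node 2→3  → match P1@[22:23]
i=24 'c': node 3→3 (via fail)  → match P1@[23:24]
i=25 'd': node 3→0 (via fail)
i=26 'a': node 0→1  → match P0@[26:26]
i=27 'a': node 1→4  → match P0@[27:27]
i=28 'a': node 4→4 (via fail)  → match P0@[28:28]
i=29 'b': node 4→5  → match P2@[27:29],P3@[28:29]
i=30 'a': node 5→1 (via fail)  → match P0@[30:30]
i=31 'b': node 1→6  → match P3@[30:31]
i=32 'd': node 6→0 (via fail)
i=33 'c': node 0→2
i=34 'd': node 2→0 (via fail)
i=35 'd': node 0→0
i=36 'a': node 0→1  → match P0@[36:36]
i=37 'a': node 1→4  → match P0@[37:37]
i=38 'b': node 4→5  → match P2@[36:38],P3@[37:38]
i=39 'a': node 5→1 (via fail)  → match P0@[39:39]
i=40 'a': node 1→4  → match P0@[40:40]
i=41 'd': node 4→0 (via fail)
i=42 'a': node 0→1  → match P0@[42:42]
i=43 'b': node 1→6  → match P3@[42:43]
i=44 'a': node 6→1 (via fail)  → match P0@[44:44]
i=45 'a': node 1→4  → match P0@[45:45]
i=46 'a': node 4→4 (via fail)  → match P0@[46:46]
i=47 'b': node 4→5  → match P2@[45:47],P3@[46:47]

Result: [[0,0],[2,1],[3,0],[4,0],[5,2],[5,3],[7,0],[8,3],[11,1],[14,1],[15,0],[16,3],[19,0],[20,0],[21,2],[21,3],[23,1],[24,1],[26,0],[27,0],[28,0],[29,2],[29,3],[30,0],[31,3],[36,0],[37,0],[38,2],[38,3],[39,0],[40,0],[42,0],[43,3],[44,0],[45,0],[46,0],[47,2],[47,3]]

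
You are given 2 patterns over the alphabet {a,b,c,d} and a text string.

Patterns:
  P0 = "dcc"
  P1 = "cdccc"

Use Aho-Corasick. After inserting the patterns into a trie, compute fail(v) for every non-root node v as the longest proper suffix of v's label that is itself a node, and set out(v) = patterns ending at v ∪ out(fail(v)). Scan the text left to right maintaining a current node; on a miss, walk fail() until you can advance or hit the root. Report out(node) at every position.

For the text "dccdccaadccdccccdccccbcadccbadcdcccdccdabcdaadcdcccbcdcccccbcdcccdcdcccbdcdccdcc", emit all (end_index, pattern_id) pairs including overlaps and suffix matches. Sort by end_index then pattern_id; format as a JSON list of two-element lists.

Build:
Trie nodes:
  0='ε' goto c→4 d→1
  1='d' goto c→2
  2='dc' goto c→3
  3='dcc' goto ·  ←P0
  4='c' goto d→5
  5='cd' goto c→6
  6='cdc' goto c→7
  7='cdcc' goto c→8
  8='cdccc' goto ·  ←P1

Failure links (BFS by depth):
  fail(1) 'd': from fail(0)=0 chase 'd': 0 ⇒ 0;  out=∅∪out(0)=∅
  fail(4) 'c': from fail(0)=0 chase 'c': 0 ⇒ 0;  out=∅∪out(0)=∅
  fail(2) 'dc': from fail(1)=0 chase 'c': 0 ⇒ 4;  out=∅∪out(4)=∅
  fail(5) 'cd': from fail(4)=0 chase 'd': 0 ⇒ 1;  out=∅∪out(1)=∅
  fail(3) 'dcc': from fail(2)=4 chase 'c': 4→0 ⇒ 4;  out={0}∪out(4)={0}
  fail(6) 'cdc': from fail(5)=1 chase 'c': 1 ⇒ 2;  out=∅∪out(2)=∅
  fail(7) 'cdcc': from fail(6)=2 chase 'c': 2 ⇒ 3;  out=∅∪out(3)={0}
  fail(8) 'cdccc': from fail(7)=3 chase 'c': 3→4→0 ⇒ 4;  out={1}∪out(4)={1}

Run:
i=0 'd': node 0→1
i=1 'c': node 1→2
i=2 'c': node 2→3  emit P0@[0:2]
i=3 'd': node 3→5 (via fail)
i=4 'c': node 5→6
i=5 'c': node 6→7  emit P0@[3:5]
i=6 'a': node 7→0 (via fail)
i=7 'a': node 0→0
i=8 'd': node 0→1
i=9 'c': node 1→2
i=10 'c': node 2→3  emit P0@[8:10]
i=11 'd': node 3→5 (via fail)
i=12 'c': node 5→6
i=13 'c': node 6→7  emit P0@[11:13]
i=14 'c': node 7→8  emit P1@[10:14]
i=15 'c': node 8→4 (via fail)
i=16 'd': node 4→5
i=17 'c': node 5→6
i=18 'c': node 6→7  emit P0@[16:18]
i=19 'c': node 7→8  emit P1@[15:19]
i=20 'c': node 8→4 (via fail)
i=21 'b': node 4→0 (via fail)
i=22 'c': node 0→4
i=23 'a': node 4→0 (via fail)
i=24 'd': node 0→1
i=25 'c': node 1→2
i=26 'c': node 2→3  emit P0@[24:26]
i=27 'b': node 3→0 (via fail)
i=28 'a': node 0→0
i=29 'd': node 0→1
i=30 'c': node 1→2
i=31 'd': node 2→5 (via fail)
i=32 'c': node 5→6
i=33 'c': node 6→7  emit P0@[31:33]
i=34 'c': node 7→8  emit P1@[30:34]
i=35 'd': node 8→5 (via fail)
i=36 'c': node 5→6
i=37 'c': node 6→7  emit P0@[35:37]
i=38 'd': node 7→5 (via fail)
i=39 'a': node 5→0 (via fail)
i=40 'b': node 0→0
i=41 'c': node 0→4
i=42 'd': node 4→5
i=43 'a': node 5→0 (via fail)
i=44 'a': node 0→0
i=45 'd': node 0→1
i=46 'c': node 1→2
i=47 'd': node 2→5 (via fail)
i=48 'c': node 5→6
i=49 'c': node 6→7  emit P0@[47:49]
i=50 'c': node 7→8  emit P1@[46:50]
i=51 'b': node 8→0 (via fail)
i=52 'c': node 0→4
i=53 'd': node 4→5
i=54 'c': node 5→6
i=55 'c': node 6→7  emit P0@[53:55]
i=56 'c': node 7→8  emit P1@[52:56]
i=57 'c': node 8→4 (via fail)
i=58 'c': node 4→4 (via fail)
i=59 'b': node 4→0 (via fail)
i=60 'c': node 0→4
i=61 'd': node 4→5
i=62 'c': node 5→6
i=63 'c': node 6→7  emit P0@[61:63]
i=64 'c': node 7→8  emit P1@[60:64]
i=65 'd': node 8→5 (via fail)
i=66 'c': node 5→6
i=67 'd': node 6→5 (via fail)
i=68 'c': node 5→6
i=69 'c': node 6→7  emit P0@[67:69]
i=70 'c': node 7→8  emit P1@[66:70]
i=71 'b': node 8→0 (via fail)
i=72 'd': node 0→1
i=73 'c': node 1→2
i=74 'd': node 2→5 (via fail)
i=75 'c': node 5→6
i=76 'c': node 6→7  emit P0@[74:76]
i=77 'd': node 7→5 (via fail)
i=78 'c': node 5→6
i=79 'c': node 6→7  emit P0@[77:79]

All matches (sorted): [[2,0],[5,0],[10,0],[13,0],[14,1],[18,0],[19,1],[26,0],[33,0],[34,1],[37,0],[49,0],[50,1],[55,0],[56,1],[63,0],[64,1],[69,0],[70,1],[76,0],[79,0]]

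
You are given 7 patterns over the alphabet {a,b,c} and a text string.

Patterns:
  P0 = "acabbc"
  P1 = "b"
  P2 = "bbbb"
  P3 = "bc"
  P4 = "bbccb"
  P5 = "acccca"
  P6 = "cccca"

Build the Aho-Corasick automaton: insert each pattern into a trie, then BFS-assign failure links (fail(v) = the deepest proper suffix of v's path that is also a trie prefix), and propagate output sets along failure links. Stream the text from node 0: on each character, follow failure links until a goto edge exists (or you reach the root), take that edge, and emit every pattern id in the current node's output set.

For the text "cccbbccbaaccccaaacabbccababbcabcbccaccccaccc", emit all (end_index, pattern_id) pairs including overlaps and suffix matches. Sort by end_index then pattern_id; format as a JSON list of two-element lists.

Build:
Trie (insert patterns):
  n0 'ε': a→1 b→7 c→19
  n1 'a': c→2
  n2 'ac': a→3 c→15
  n3 'aca': b→4
  n4 'acab': b→5
  n5 'acabb': c→6
  n6 'acabbc': ·  ←P0
  n7 'b': b→8 c→11  ←P1
  n8 'bb': b→9 c→12
  n9 'bbb': b→10
  n10 'bbbb': ·  ←P2
  n11 'bc': ·  ←P3
  n12 'bbc': c→13
  n13 'bbcc': b→14
  n14 'bbccb': ·  ←P4
  n15 'acc': c→16
  n16 'accc': c→17
  n17 'acccc': a→18
  n18 'acccca': ·  ←P5
  n19 'c': c→20
  n20 'cc': c→21
  n21 'ccc': c→22
  n22 'cccc': a→23
  n23 'cccca': ·  ←P6

Failure links (BFS by depth):
  fail(1) 'a': from fail(0)=0 chase 'a': 0 ⇒ 0;  out=∅∪out(0)=∅
  fail(7) 'b': from fail(0)=0 chase 'b': 0 ⇒ 0;  out={1}∪out(0)={1}
  fail(19) 'c': from fail(0)=0 chase 'c': 0 ⇒ 0;  out=∅∪out(0)=∅
  fail(2) 'ac': from fail(1)=0 chase 'c': 0 ⇒ 19;  out=∅∪out(19)=∅
  fail(8) 'bb': from fail(7)=0 chase 'b': 0 ⇒ 7;  out=∅∪out(7)={1}
  fail(11) 'bc': from fail(7)=0 chase 'c': 0 ⇒ 19;  out={3}∪out(19)={3}
  fail(20) 'cc': from fail(19)=0 chase 'c': 0 ⇒ 19;  out=∅∪out(19)=∅
  fail(3) 'aca': from fail(2)=19 chase 'a': 19→0 ⇒ 1;  out=∅∪out(1)=∅
  fail(9) 'bbb': from fail(8)=7 chase 'b': 7 ⇒ 8;  out=∅∪out(8)={1}
  fail(12) 'bbc': from fail(8)=7 chase 'c': 7 ⇒ 11;  out=∅∪out(11)={3}
  fail(15) 'acc': from fail(2)=19 chase 'c': 19 ⇒ 20;  out=∅∪out(20)=∅
  fail(21) 'ccc': from fail(20)=19 chase 'c': 19 ⇒ 20;  out=∅∪out(20)=∅
  fail(4) 'acab': from fail(3)=1 chase 'b': 1→0 ⇒ 7;  out=∅∪out(7)={1}
  fail(10) 'bbbb': from fail(9)=8 chase 'b': 8 ⇒ 9;  out={2}∪out(9)={1,2}
  fail(13) 'bbcc': from fail(12)=11 chase 'c': 11→19 ⇒ 20;  out=∅∪out(20)=∅
  fail(16) 'accc': from fail(15)=20 chase 'c': 20 ⇒ 21;  out=∅∪out(21)=∅
  fail(22) 'cccc': from fail(21)=20 chase 'c': 20 ⇒ 21;  out=∅∪out(21)=∅
  fail(5) 'acabb': from fail(4)=7 chase 'b': 7 ⇒ 8;  out=∅∪out(8)={1}
  fail(14) 'bbccb': from fail(13)=20 chase 'b': 20→19→0 ⇒ 7;  out={4}∪out(7)={1,4}
  fail(17) 'acccc': from fail(16)=21 chase 'c': 21 ⇒ 22;  out=∅∪out(22)=∅
  fail(23) 'cccca': from fail(22)=21 chase 'a': 21→20→19→0 ⇒ 1;  out={6}∪out(1)={6}
  fail(6) 'acabbc': from fail(5)=8 chase 'c': 8 ⇒ 12;  out={0}∪out(12)={0,3}
  fail(18) 'acccca': from fail(17)=22 chase 'a': 22 ⇒ 23;  out={5}∪out(23)={5,6}

Scan:
pos 0 'c': at 19
pos 1 'c': at 20
pos 2 'c': at 21
pos 3 'b': at 7 (fail-walked)  → match P1@[3:3]
pos 4 'b': at 8  → match P1@[4:4]
pos 5 'c': at 12  → match P3@[4:5]
pos 6 'c': at 13
pos 7 'b': at 14  → match P1@[7:7],P4@[3:7]
pos 8 'a': at 1 (fail-walked)
pos 9 'a': at 1 (fail-walked)
pos 10 'c': at 2
pos 11 'c': at 15
pos 12 'c': at 16
pos 13 'c': at 17
pos 14 'a': at 18  → match P5@[9:14],P6@[10:14]
pos 15 'a': at 1 (fail-walked)
pos 16 'a': at 1 (fail-walked)
pos 17 'c': at 2
pos 18 'a': at 3
pos 19 'b': at 4  → match P1@[19:19]
pos 20 'b': at 5  → match P1@[20:20]
pos 21 'c': at 6  → match P0@[16:21],P3@[20:21]
pos 22 'c': at 13 (fail-walked)
pos 23 'a': at 1 (fail-walked)
pos 24 'b': at 7 (fail-walked)  → match P1@[24:24]
pos 25 'a': at 1 (fail-walked)
pos 26 'b': at 7 (fail-walked)  → match P1@[26:26]
pos 27 'b': at 8  → match P1@[27:27]
pos 28 'c': at 12  → match P3@[27:28]
pos 29 'a': at 1 (fail-walked)
pos 30 'b': at 7 (fail-walked)  → match P1@[30:30]
pos 31 'c': at 11  → match P3@[30:31]
pos 32 'b': at 7 (fail-walked)  → match P1@[32:32]
pos 33 'c': at 11  → match P3@[32:33]
pos 34 'c': at 20 (fail-walked)
pos 35 'a': at 1 (fail-walked)
pos 36 'c': at 2
pos 37 'c': at 15
pos 38 'c': at 16
pos 39 'c': at 17
pos 40 'a': at 18  → match P5@[35:40],P6@[36:40]
pos 41 'c': at 2 (fail-walked)
pos 42 'c': at 15
pos 43 'c': at 16

All matches (sorted): [[3,1],[4,1],[5,3],[7,1],[7,4],[14,5],[14,6],[19,1],[20,1],[21,0],[21,3],[24,1],[26,1],[27,1],[28,3],[30,1],[31,3],[32,1],[33,3],[40,5],[40,6]]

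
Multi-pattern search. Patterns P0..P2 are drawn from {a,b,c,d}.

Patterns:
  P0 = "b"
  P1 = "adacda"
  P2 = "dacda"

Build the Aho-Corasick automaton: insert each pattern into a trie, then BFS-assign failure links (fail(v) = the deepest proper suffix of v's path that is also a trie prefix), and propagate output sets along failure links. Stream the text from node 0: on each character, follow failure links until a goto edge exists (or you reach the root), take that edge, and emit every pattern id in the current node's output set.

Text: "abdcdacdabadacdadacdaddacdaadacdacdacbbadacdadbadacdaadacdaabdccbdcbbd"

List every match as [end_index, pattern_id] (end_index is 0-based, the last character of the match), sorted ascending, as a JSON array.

Construct AC machine:
Trie (insert patterns):
  0='ε' goto a→2 b→1 d→8
  1='b' goto ·  ←P0
  2='a' goto d→3
  3='ad' goto a→4
  4='ada' goto c→5
  5='adac' goto d→6
  6='adacd' goto a→7
  7='adacda' goto ·  ←P1
  8='d' goto a→9
  9='da' goto c→10
  10='dac' goto d→11
  11='dacd' goto a→12
  12='dacda' goto ·  ←P2

BFS fail/out derivation:
  n1('b'): parent n0 fail=0; on 'b' 0 → fail=0;  out {0}∪∅={0}
  n2('a'): parent n0 fail=0; on 'a' 0 → fail=0;  out ∅∪∅=∅
  n8('d'): parent n0 fail=0; on 'd' 0 → fail=0;  out ∅∪∅=∅
  n3('ad'): parent n2 fail=0; on 'd' 0 → fail=8;  out ∅∪∅=∅
  n9('da'): parent n8 fail=0; on 'a' 0 → fail=2;  out ∅∪∅=∅
  n4('ada'): parent n3 fail=8; on 'a' 8 → fail=9;  out ∅∪∅=∅
  n10('dac'): parent n9 fail=2; on 'c' 2→0 → fail=0;  out ∅∪∅=∅
  n5('adac'): parent n4 fail=9; on 'c' 9 → fail=10;  out ∅∪∅=∅
  n11('dacd'): parent n10 fail=0; on 'd' 0 → fail=8;  out ∅∪∅=∅
  n6('adacd'): parent n5 fail=10; on 'd' 10 → fail=11;  out ∅∪∅=∅
  n12('dacda'): parent n11 fail=8; on 'a' 8 → fail=9;  out {2}∪∅={2}
  n7('adacda'): parent n6 fail=11; on 'a' 11 → fail=12;  out {1}∪{2}={1,2}

Run:
i=0 'a': node 0→2
i=1 'b': node 2→1 ·f  ** P0@[1:1]
i=2 'd': node 1→8 ·f
i=3 'c': node 8→0 ·f
i=4 'd': node 0→8
i=5 'a': node 8→9
i=6 'c': node 9→10
i=7 'd': node 10→11
i=8 'a': node 11→12  ** P2@[4:8]
i=9 'b': node 12→1 ·f  ** P0@[9:9]
i=10 'a': node 1→2 ·f
i=11 'd': node 2→3
i=12 'a': node 3→4
i=13 'c': node 4→5
i=14 'd': node 5→6
i=15 'a': node 6→7  ** P1@[10:15],P2@[11:15]
i=16 'd': node 7→3 ·f
i=17 'a': node 3→4
i=18 'c': node 4→5
i=19 'd': node 5→6
i=20 'a': node 6→7  ** P1@[15:20],P2@[16:20]
i=21 'd': node 7→3 ·f
i=22 'd': node 3→8 ·f
i=23 'a': node 8→9
i=24 'c': node 9→10
i=25 'd': node 10→11
i=26 'a': node 11→12  ** P2@[22:26]
i=27 'a': node 12→2 ·f
i=28 'd': node 2→3
i=29 'a': node 3→4
i=30 'c': node 4→5
i=31 'd': node 5→6
i=32 'a': node 6→7  ** P1@[27:32],P2@[28:32]
i=33 'c': node 7→10 ·f
i=34 'd': node 10→11
i=35 'a': node 11→12  ** P2@[31:35]
i=36 'c': node 12→10 ·f
i=37 'b': node 10→1 ·f  ** P0@[37:37]
i=38 'b': node 1→1 ·f  ** P0@[38:38]
i=39 'a': node 1→2 ·f
i=40 'd': node 2→3
i=41 'a': node 3→4
i=42 'c': node 4→5
i=43 'd': node 5→6
i=44 'a': node 6→7  ** P1@[39:44],P2@[40:44]
i=45 'd': node 7→3 ·f
i=46 'b': node 3→1 ·f  ** P0@[46:46]
i=47 'a': node 1→2 ·f
i=48 'd': node 2→3
i=49 'a': node 3→4
i=50 'c': node 4→5
i=51 'd': node 5→6
i=52 'a': node 6→7  ** P1@[47:52],P2@[48:52]
i=53 'a': node 7→2 ·f
i=54 'd': node 2→3
i=55 'a': node 3→4
i=56 'c': node 4→5
i=57 'd': node 5→6
i=58 'a': node 6→7  ** P1@[53:58],P2@[54:58]
i=59 'a': node 7→2 ·f
i=60 'b': node 2→1 ·f  ** P0@[60:60]
i=61 'd': node 1→8 ·f
i=62 'c': node 8→0 ·f
i=63 'c': node 0→0
i=64 'b': node 0→1  ** P0@[64:64]
i=65 'd': node 1→8 ·f
i=66 'c': node 8→0 ·f
i=67 'b': node 0→1  ** P0@[67:67]
i=68 'b': node 1→1 ·f  ** P0@[68:68]
i=69 'd': node 1→8 ·f

Result: [[1,0],[8,2],[9,0],[15,1],[15,2],[20,1],[20,2],[26,2],[32,1],[32,2],[35,2],[37,0],[38,0],[44,1],[44,2],[46,0],[52,1],[52,2],[58,1],[58,2],[60,0],[64,0],[67,0],[68,0]]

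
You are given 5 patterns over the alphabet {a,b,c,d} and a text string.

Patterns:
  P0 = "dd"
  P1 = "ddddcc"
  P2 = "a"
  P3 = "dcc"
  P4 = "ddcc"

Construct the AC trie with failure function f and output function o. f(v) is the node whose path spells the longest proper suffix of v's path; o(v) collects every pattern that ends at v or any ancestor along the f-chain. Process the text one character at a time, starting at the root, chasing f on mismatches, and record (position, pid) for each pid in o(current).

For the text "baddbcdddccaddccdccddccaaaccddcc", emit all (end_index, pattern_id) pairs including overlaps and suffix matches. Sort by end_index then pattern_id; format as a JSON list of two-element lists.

Build automaton:
Trie (insert patterns):
  0='ε' goto a→7 d→1
  1='d' goto c→8 d→2
  2='dd' goto c→10 d→3  ←P0
  3='ddd' goto d→4
  4='dddd' goto c→5
  5='ddddc' goto c→6
  6='ddddcc' goto ·  ←P1
  7='a' goto ·  ←P2
  8='dc' goto c→9
  9='dcc' goto ·  ←P3
  10='ddc' goto c→11
  11='ddcc' goto ·  ←P4

BFS fail/out derivation:
  n1('d'): parent n0 fail=0; on 'd' 0 → fail=0;  out ∅∪∅=∅
  n7('a'): parent n0 fail=0; on 'a' 0 → fail=0;  out {2}∪∅={2}
  n2('dd'): parent n1 fail=0; on 'd' 0 → fail=1;  out {0}∪∅={0}
  n8('dc'): parent n1 fail=0; on 'c' 0 → fail=0;  out ∅∪∅=∅
  n3('ddd'): parent n2 fail=1; on 'd' 1 → fail=2;  out ∅∪{0}={0}
  n9('dcc'): parent n8 fail=0; on 'c' 0 → fail=0;  out {3}∪∅={3}
  n10('ddc'): parent n2 fail=1; on 'c' 1 → fail=8;  out ∅∪∅=∅
  n4('dddd'): parent n3 fail=2; on 'd' 2 → fail=3;  out ∅∪{0}={0}
  n11('ddcc'): parent n10 fail=8; on 'c' 8 → fail=9;  out {4}∪{3}={3,4}
  n5('ddddc'): parent n4 fail=3; on 'c' 3→2 → fail=10;  out ∅∪∅=∅
  n6('ddddcc'): parent n5 fail=10; on 'c' 10 → fail=11;  out {1}∪{3,4}={1,3,4}

Text stream:
i=0 'b': node 0→0
i=1 'a': node 0→7  emit P2@[1:1]
i=2 'd': node 7→1 (fail-walked)
i=3 'd': node 1→2  emit P0@[2:3]
i=4 'b': node 2→0 (fail-walked)
i=5 'c': node 0→0
i=6 'd': node 0→1
i=7 'd': node 1→2  emit P0@[6:7]
i=8 'd': node 2→3  emit P0@[7:8]
i=9 'c': node 3→10 (fail-walked)
i=10 'c': node 10→11  emit P3@[8:10],P4@[7:10]
i=11 'a': node 11→7 (fail-walked)  emit P2@[11:11]
i=12 'd': node 7→1 (fail-walked)
i=13 'd': node 1→2  emit P0@[12:13]
i=14 'c': node 2→10
i=15 'c': node 10→11  emit P3@[13:15],P4@[12:15]
i=16 'd': node 11→1 (fail-walked)
i=17 'c': node 1→8
i=18 'c': node 8→9  emit P3@[16:18]
i=19 'd': node 9→1 (fail-walked)
i=20 'd': node 1→2  emit P0@[19:20]
i=21 'c': node 2→10
i=22 'c': node 10→11  emit P3@[20:22],P4@[19:22]
i=23 'a': node 11→7 (fail-walked)  emit P2@[23:23]
i=24 'a': node 7→7 (fail-walked)  emit P2@[24:24]
i=25 'a': node 7→7 (fail-walked)  emit P2@[25:25]
i=26 'c': node 7→0 (fail-walked)
i=27 'c': node 0→0
i=28 'd': node 0→1
i=29 'd': node 1→2  emit P0@[28:29]
i=30 'c': node 2→10
i=31 'c': node 10→11  emit P3@[29:31],P4@[28:31]

All matches (sorted): [[1,2],[3,0],[7,0],[8,0],[10,3],[10,4],[11,2],[13,0],[15,3],[15,4],[18,3],[20,0],[22,3],[22,4],[23,2],[24,2],[25,2],[29,0],[31,3],[31,4]]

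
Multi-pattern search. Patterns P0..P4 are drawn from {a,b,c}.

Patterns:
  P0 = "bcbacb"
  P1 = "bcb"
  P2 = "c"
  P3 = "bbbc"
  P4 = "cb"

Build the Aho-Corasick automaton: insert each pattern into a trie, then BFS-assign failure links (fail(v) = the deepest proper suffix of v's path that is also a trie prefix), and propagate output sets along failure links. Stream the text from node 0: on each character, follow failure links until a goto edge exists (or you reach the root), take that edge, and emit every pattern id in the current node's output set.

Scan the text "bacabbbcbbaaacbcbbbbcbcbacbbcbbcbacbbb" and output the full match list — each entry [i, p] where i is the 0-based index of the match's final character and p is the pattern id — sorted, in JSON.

Build:
Trie nodes:
  0='ε' goto b→1 c→7
  1='b' goto b→8 c→2
  2='bc' goto b→3
  3='bcb' goto a→4  [P1 ends]
  4='bcba' goto c→5
  5='bcbac' goto b→6
  6='bcbacb' goto ·  [P0 ends]
  7='c' goto b→11  [P2 ends]
  8='bb' goto b→9
  9='bbb' goto c→10
  10='bbbc' goto ·  [P3 ends]
  11='cb' goto ·  [P4 ends]

BFS fail/out derivation:
  n1('b'): parent n0 fail=0; on 'b' 0 → fail=0;  out ∅∪∅=∅
  n7('c'): parent n0 fail=0; on 'c' 0 → fail=0;  out {2}∪∅={2}
  n2('bc'): parent n1 fail=0; on 'c' 0 → fail=7;  out ∅∪{2}={2}
  n8('bb'): parent n1 fail=0; on 'b' 0 → fail=1;  out ∅∪∅=∅
  n11('cb'): parent n7 fail=0; on 'b' 0 → fail=1;  out {4}∪∅={4}
  n3('bcb'): parent n2 fail=7; on 'b' 7 → fail=11;  out {1}∪{4}={1,4}
  n9('bbb'): parent n8 fail=1; on 'b' 1 → fail=8;  out ∅∪∅=∅
  n4('bcba'): parent n3 fail=11; on 'a' 11→1→0 → fail=0;  out ∅∪∅=∅
  n10('bbbc'): parent n9 fail=8; on 'c' 8→1 → fail=2;  out {3}∪{2}={2,3}
  n5('bcbac'): parent n4 fail=0; on 'c' 0 → fail=7;  out ∅∪{2}={2}
  n6('bcbacb'): parent n5 fail=7; on 'b' 7 → fail=11;  out {0}∪{4}={0,4}

Run:
i=0 'b': node 0→1
i=1 'a': node 1→0 (fail-walked)
i=2 'c': node 0→7  ** P2@[2:2]
i=3 'a': node 7→0 (fail-walked)
i=4 'b': node 0→1
i=5 'b': node 1→8
i=6 'b': node 8→9
i=7 'c': node 9→10  ** P2@[7:7],P3@[4:7]
i=8 'b': node 10→3 (fail-walked)  ** P1@[6:8],P4@[7:8]
i=9 'b': node 3→8 (fail-walked)
i=10 'a': node 8→0 (fail-walked)
i=11 'a': node 0→0
i=12 'a': node 0→0
i=13 'c': node 0→7  ** P2@[13:13]
i=14 'b': node 7→11  ** P4@[13:14]
i=15 'c': node 11→2 (fail-walked)  ** P2@[15:15]
i=16 'b': node 2→3  ** P1@[14:16],P4@[15:16]
i=17 'b': node 3→8 (fail-walked)
i=18 'b': node 8→9
i=19 'b': node 9→9 (fail-walked)
i=20 'c': node 9→10  ** P2@[20:20],P3@[17:20]
i=21 'b': node 10→3 (fail-walked)  ** P1@[19:21],P4@[20:21]
i=22 'c': node 3→2 (fail-walked)  ** P2@[22:22]
i=23 'b': node 2→3  ** P1@[21:23],P4@[22:23]
i=24 'a': node 3→4
i=25 'c': node 4→5  ** P2@[25:25]
i=26 'b': node 5→6  ** P0@[21:26],P4@[25:26]
i=27 'b': node 6→8 (fail-walked)
i=28 'c': node 8→2 (fail-walked)  ** P2@[28:28]
i=29 'b': node 2→3  ** P1@[27:29],P4@[28:29]
i=30 'b': node 3→8 (fail-walked)
i=31 'c': node 8→2 (fail-walked)  ** P2@[31:31]
i=32 'b': node 2→3  ** P1@[30:32],P4@[31:32]
i=33 'a': node 3→4
i=34 'c': node 4→5  ** P2@[34:34]
i=35 'b': node 5→6  ** P0@[30:35],P4@[34:35]
i=36 'b': node 6→8 (fail-walked)
i=37 'b': node 8→9

All matches (sorted): [[2,2],[7,2],[7,3],[8,1],[8,4],[13,2],[14,4],[15,2],[16,1],[16,4],[20,2],[20,3],[21,1],[21,4],[22,2],[23,1],[23,4],[25,2],[26,0],[26,4],[28,2],[29,1],[29,4],[31,2],[32,1],[32,4],[34,2],[35,0],[35,4]]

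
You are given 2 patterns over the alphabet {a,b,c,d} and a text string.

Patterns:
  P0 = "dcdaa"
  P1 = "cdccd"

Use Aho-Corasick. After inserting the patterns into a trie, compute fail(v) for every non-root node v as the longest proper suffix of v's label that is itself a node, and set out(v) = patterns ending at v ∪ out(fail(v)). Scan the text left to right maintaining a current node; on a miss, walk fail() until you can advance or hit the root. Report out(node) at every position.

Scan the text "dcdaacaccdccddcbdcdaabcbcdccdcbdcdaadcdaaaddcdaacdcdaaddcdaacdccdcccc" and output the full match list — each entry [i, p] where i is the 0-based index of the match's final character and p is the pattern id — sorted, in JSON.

Build automaton:
Trie (insert patterns):
  0='ε' goto c→6 d→1
  1='d' goto c→2
  2='dc' goto d→3
  3='dcd' goto a→4
  4='dcda' goto a→5
  5='dcdaa' goto ·  ←P0
  6='c' goto d→7
  7='cd' goto c→8
  8='cdc' goto c→9
  9='cdcc' goto d→10
  10='cdccd' goto ·  ←P1

Failure links (BFS by depth):
  n1('d'): parent n0 fail=0; on 'd' 0 → fail=0;  out ∅∪∅=∅
  n6('c'): parent n0 fail=0; on 'c' 0 → fail=0;  out ∅∪∅=∅
  n2('dc'): parent n1 fail=0; on 'c' 0 → fail=6;  out ∅∪∅=∅
  n7('cd'): parent n6 fail=0; on 'd' 0 → fail=1;  out ∅∪∅=∅
  n3('dcd'): parent n2 fail=6; on 'd' 6 → fail=7;  out ∅∪∅=∅
  n8('cdc'): parent n7 fail=1; on 'c' 1 → fail=2;  out ∅∪∅=∅
  n4('dcda'): parent n3 fail=7; on 'a' 7→1→0 → fail=0;  out ∅∪∅=∅
  n9('cdcc'): parent n8 fail=2; on 'c' 2→6→0 → fail=6;  out ∅∪∅=∅
  n5('dcdaa'): parent n4 fail=0; on 'a' 0 → fail=0;  out {0}∪∅={0}
  n10('cdccd'): parent n9 fail=6; on 'd' 6 → fail=7;  out {1}∪∅={1}

Run:
i=0 'd': node 0→1
i=1 'c': node 1→2
i=2 'd': node 2→3
i=3 'a': node 3→4
i=4 'a': node 4→5  emit P0@[0:4]
i=5 'c': node 5→6 (fail-walked)
i=6 'a': node 6→0 (fail-walked)
i=7 'c': node 0→6
i=8 'c': node 6→6 (fail-walked)
i=9 'd': node 6→7
i=10 'c': node 7→8
i=11 'c': node 8→9
i=12 'd': node 9→10  emit P1@[8:12]
i=13 'd': node 10→1 (fail-walked)
i=14 'c': node 1→2
i=15 'b': node 2→0 (fail-walked)
i=16 'd': node 0→1
i=17 'c': node 1→2
i=18 'd': node 2→3
i=19 'a': node 3→4
i=20 'a': node 4→5  emit P0@[16:20]
i=21 'b': node 5→0 (fail-walked)
i=22 'c': node 0→6
i=23 'b': node 6→0 (fail-walked)
i=24 'c': node 0→6
i=25 'd': node 6→7
i=26 'c': node 7→8
i=27 'c': node 8→9
i=28 'd': node 9→10  emit P1@[24:28]
i=29 'c': node 10→8 (fail-walked)
i=30 'b': node 8→0 (fail-walked)
i=31 'd': node 0→1
i=32 'c': node 1→2
i=33 'd': node 2→3
i=34 'a': node 3→4
i=35 'a': node 4→5  emit P0@[31:35]
i=36 'd': node 5→1 (fail-walked)
i=37 'c': node 1→2
i=38 'd': node 2→3
i=39 'a': node 3→4
i=40 'a': node 4→5  emit P0@[36:40]
i=41 'a': node 5→0 (fail-walked)
i=42 'd': node 0→1
i=43 'd': node 1→1 (fail-walked)
i=44 'c': node 1→2
i=45 'd': node 2→3
i=46 'a': node 3→4
i=47 'a': node 4→5  emit P0@[43:47]
i=48 'c': node 5→6 (fail-walked)
i=49 'd': node 6→7
i=50 'c': node 7→8
i=51 'd': node 8→3 (fail-walked)
i=52 'a': node 3→4
i=53 'a': node 4→5  emit P0@[49:53]
i=54 'd': node 5→1 (fail-walked)
i=55 'd': node 1→1 (fail-walked)
i=56 'c': node 1→2
i=57 'd': node 2→3
i=58 'a': node 3→4
i=59 'a': node 4→5  emit P0@[55:59]
i=60 'c': node 5→6 (fail-walked)
i=61 'd': node 6→7
i=62 'c': node 7→8
i=63 'c': node 8→9
i=64 'd': node 9→10  emit P1@[60:64]
i=65 'c': node 10→8 (fail-walked)
i=66 'c': node 8→9
i=67 'c': node 9→6 (fail-walked)
i=68 'c': node 6→6 (fail-walked)

All matches (sorted): [[4,0],[12,1],[20,0],[28,1],[35,0],[40,0],[47,0],[53,0],[59,0],[64,1]]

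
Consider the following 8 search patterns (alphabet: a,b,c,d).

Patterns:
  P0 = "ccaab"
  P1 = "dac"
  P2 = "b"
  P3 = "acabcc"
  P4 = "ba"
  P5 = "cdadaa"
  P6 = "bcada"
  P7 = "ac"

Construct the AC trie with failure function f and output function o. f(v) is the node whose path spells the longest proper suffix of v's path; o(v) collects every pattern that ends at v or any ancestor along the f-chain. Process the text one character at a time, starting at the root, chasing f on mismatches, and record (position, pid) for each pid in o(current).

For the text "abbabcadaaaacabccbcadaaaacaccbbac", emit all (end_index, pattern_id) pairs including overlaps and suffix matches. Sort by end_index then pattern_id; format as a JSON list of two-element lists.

Build:
Trie nodes:
  n0 'ε': a→10 b→9 c→1 d→6
  n1 'c': c→2 d→17
  n2 'cc': a→3
  n3 'cca': a→4
  n4 'ccaa': b→5
  n5 'ccaab': ·  [P0 ends]
  n6 'd': a→7
  n7 'da': c→8
  n8 'dac': ·  [P1 ends]
  n9 'b': a→16 c→22  [P2 ends]
  n10 'a': c→11
  n11 'ac': a→12  [P7 ends]
  n12 'aca': b→13
  n13 'acab': c→14
  n14 'acabc': c→15
  n15 'acabcc': ·  [P3 ends]
  n16 'ba': ·  [P4 ends]
  n17 'cd': a→18
  n18 'cda': d→19
  n19 'cdad': a→20
  n20 'cdada': a→21
  n21 'cdadaa': ·  [P5 ends]
  n22 'bc': a→23
  n23 'bca': d→24
  n24 'bcad': a→25
  n25 'bcada': ·  [P6 ends]

BFS fail/out derivation:
  n1('c'): parent n0 fail=0; on 'c' 0 → fail=0;  out ∅∪∅=∅
  n6('d'): parent n0 fail=0; on 'd' 0 → fail=0;  out ∅∪∅=∅
  n9('b'): parent n0 fail=0; on 'b' 0 → fail=0;  out {2}∪∅={2}
  n10('a'): parent n0 fail=0; on 'a' 0 → fail=0;  out ∅∪∅=∅
  n2('cc'): parent n1 fail=0; on 'c' 0 → fail=1;  out ∅∪∅=∅
  n7('da'): parent n6 fail=0; on 'a' 0 → fail=10;  out ∅∪∅=∅
  n11('ac'): parent n10 fail=0; on 'c' 0 → fail=1;  out {7}∪∅={7}
  n16('ba'): parent n9 fail=0; on 'a' 0 → fail=10;  out {4}∪∅={4}
  n17('cd'): parent n1 fail=0; on 'd' 0 → fail=6;  out ∅∪∅=∅
  n22('bc'): parent n9 fail=0; on 'c' 0 → fail=1;  out ∅∪∅=∅
  n3('cca'): parent n2 fail=1; on 'a' 1→0 → fail=10;  out ∅∪∅=∅
  n8('dac'): parent n7 fail=10; on 'c' 10 → fail=11;  out {1}∪{7}={1,7}
  n12('aca'): parent n11 fail=1; on 'a' 1→0 → fail=10;  out ∅∪∅=∅
  n18('cda'): parent n17 fail=6; on 'a' 6 → fail=7;  out ∅∪∅=∅
  n23('bca'): parent n22 fail=1; on 'a' 1→0 → fail=10;  out ∅∪∅=∅
  n4('ccaa'): parent n3 fail=10; on 'a' 10→0 → fail=10;  out ∅∪∅=∅
  n13('acab'): parent n12 fail=10; on 'b' 10→0 → fail=9;  out ∅∪{2}={2}
  n19('cdad'): parent n18 fail=7; on 'd' 7→10→0 → fail=6;  out ∅∪∅=∅
  n24('bcad'): parent n23 fail=10; on 'd' 10→0 → fail=6;  out ∅∪∅=∅
  n5('ccaab'): parent n4 fail=10; on 'b' 10→0 → fail=9;  out {0}∪{2}={0,2}
  n14('acabc'): parent n13 fail=9; on 'c' 9 → fail=22;  out ∅∪∅=∅
  n20('cdada'): parent n19 fail=6; on 'a' 6 → fail=7;  out ∅∪∅=∅
  n25('bcada'): parent n24 fail=6; on 'a' 6 → fail=7;  out {6}∪∅={6}
  n15('acabcc'): parent n14 fail=22; on 'c' 22→1 → fail=2;  out {3}∪∅={3}
  n21('cdadaa'): parent n20 fail=7; on 'a' 7→10→0 → fail=10;  out {5}∪∅={5}

Text stream:
pos 0 'a': at 10
pos 1 'b': at 9 (via fail)  emit P2@[1:1]
pos 2 'b': at 9 (via fail)  emit P2@[2:2]
pos 3 'a': at 16  emit P4@[2:3]
pos 4 'b': at 9 (via fail)  emit P2@[4:4]
pos 5 'c': at 22
pos 6 'a': at 23
pos 7 'd': at 24
pos 8 'a': at 25  emit P6@[4:8]
pos 9 'a': at 10 (via fail)
pos 10 'a': at 10 (via fail)
pos 11 'a': at 10 (via fail)
pos 12 'c': at 11  emit P7@[11:12]
pos 13 'a': at 12
pos 14 'b': at 13  emit P2@[14:14]
pos 15 'c': at 14
pos 16 'c': at 15  emit P3@[11:16]
pos 17 'b': at 9 (via fail)  emit P2@[17:17]
pos 18 'c': at 22
pos 19 'a': at 23
pos 20 'd': at 24
pos 21 'a': at 25  emit P6@[17:21]
pos 22 'a': at 10 (via fail)
pos 23 'a': at 10 (via fail)
pos 24 'a': at 10 (via fail)
pos 25 'c': at 11  emit P7@[24:25]
pos 26 'a': at 12
pos 27 'c': at 11 (via fail)  emit P7@[26:27]
pos 28 'c': at 2 (via fail)
pos 29 'b': at 9 (via fail)  emit P2@[29:29]
pos 30 'b': at 9 (via fail)  emit P2@[30:30]
pos 31 'a': at 16  emit P4@[30:31]
pos 32 'c': at 11 (via fail)  emit P7@[31:32]

All matches (sorted): [[1,2],[2,2],[3,4],[4,2],[8,6],[12,7],[14,2],[16,3],[17,2],[21,6],[25,7],[27,7],[29,2],[30,2],[31,4],[32,7]]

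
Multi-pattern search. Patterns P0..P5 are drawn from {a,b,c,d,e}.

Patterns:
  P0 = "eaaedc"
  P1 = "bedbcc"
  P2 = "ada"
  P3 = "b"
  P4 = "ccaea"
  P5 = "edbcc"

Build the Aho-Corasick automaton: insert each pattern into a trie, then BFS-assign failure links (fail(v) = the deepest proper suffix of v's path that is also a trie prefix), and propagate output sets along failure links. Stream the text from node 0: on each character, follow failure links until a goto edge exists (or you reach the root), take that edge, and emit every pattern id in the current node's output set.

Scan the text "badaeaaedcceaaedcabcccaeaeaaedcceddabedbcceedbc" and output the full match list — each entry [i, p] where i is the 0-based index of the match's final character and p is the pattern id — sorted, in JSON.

Construct AC machine:
Trie (insert patterns):
  0='ε' goto a→13 b→7 c→16 e→1
  1='e' goto a→2 d→21
  2='ea' goto a→3
  3='eaa' goto e→4
  4='eaae' goto d→5
  5='eaaed' goto c→6
  6='eaaedc' goto ·  [P0 ends]
  7='b' goto e→8  [P3 ends]
  8='be' goto d→9
  9='bed' goto b→10
  10='bedb' goto c→11
  11='bedbc' goto c→12
  12='bedbcc' goto ·  [P1 ends]
  13='a' goto d→14
  14='ad' goto a→15
  15='ada' goto ·  [P2 ends]
  16='c' goto c→17
  17='cc' goto a→18
  18='cca' goto e→19
  19='ccae' goto a→20
  20='ccaea' goto ·  [P4 ends]
  21='ed' goto b→22
  22='edb' goto c→23
  23='edbc' goto c→24
  24='edbcc' goto ·  [P5 ends]

BFS fail/out derivation:
  fail(1) 'e': from fail(0)=0 chase 'e': 0 ⇒ 0;  out=∅∪out(0)=∅
  fail(7) 'b': from fail(0)=0 chase 'b': 0 ⇒ 0;  out={3}∪out(0)={3}
  fail(13) 'a': from fail(0)=0 chase 'a': 0 ⇒ 0;  out=∅∪out(0)=∅
  fail(16) 'c': from fail(0)=0 chase 'c': 0 ⇒ 0;  out=∅∪out(0)=∅
  fail(2) 'ea': from fail(1)=0 chase 'a': 0 ⇒ 13;  out=∅∪out(13)=∅
  fail(8) 'be': from fail(7)=0 chase 'e': 0 ⇒ 1;  out=∅∪out(1)=∅
  fail(14) 'ad': from fail(13)=0 chase 'd': 0 ⇒ 0;  out=∅∪out(0)=∅
  fail(17) 'cc': from fail(16)=0 chase 'c': 0 ⇒ 16;  out=∅∪out(16)=∅
  fail(21) 'ed': from fail(1)=0 chase 'd': 0 ⇒ 0;  out=∅∪out(0)=∅
  fail(3) 'eaa': from fail(2)=13 chase 'a': 13→0 ⇒ 13;  out=∅∪out(13)=∅
  fail(9) 'bed': from fail(8)=1 chase 'd': 1 ⇒ 21;  out=∅∪out(21)=∅
  fail(15) 'ada': from fail(14)=0 chase 'a': 0 ⇒ 13;  out={2}∪out(13)={2}
  fail(18) 'cca': from fail(17)=16 chase 'a': 16→0 ⇒ 13;  out=∅∪out(13)=∅
  fail(22) 'edb': from fail(21)=0 chase 'b': 0 ⇒ 7;  out=∅∪out(7)={3}
  fail(4) 'eaae': from fail(3)=13 chase 'e': 13→0 ⇒ 1;  out=∅∪out(1)=∅
  fail(10) 'bedb': from fail(9)=21 chase 'b': 21 ⇒ 22;  out=∅∪out(22)={3}
  fail(19) 'ccae': from fail(18)=13 chase 'e': 13→0 ⇒ 1;  out=∅∪out(1)=∅
  fail(23) 'edbc': from fail(22)=7 chase 'c': 7→0 ⇒ 16;  out=∅∪out(16)=∅
  fail(5) 'eaaed': from fail(4)=1 chase 'd': 1 ⇒ 21;  out=∅∪out(21)=∅
  fail(11) 'bedbc': from fail(10)=22 chase 'c': 22 ⇒ 23;  out=∅∪out(23)=∅
  fail(20) 'ccaea': from fail(19)=1 chase 'a': 1 ⇒ 2;  out={4}∪out(2)={4}
  fail(24) 'edbcc': from fail(23)=16 chase 'c': 16 ⇒ 17;  out={5}∪out(17)={5}
  fail(6) 'eaaedc': from fail(5)=21 chase 'c': 21→0 ⇒ 16;  out={0}∪out(16)={0}
  fail(12) 'bedbcc': from fail(11)=23 chase 'c': 23 ⇒ 24;  out={1}∪out(24)={1,5}

Scan:
[0] read 'b'  n0⇒n7  emit P3@[0:0]
[1] read 'a'  n7⇒n13 (fail-walked)
[2] read 'd'  n13⇒n14
[3] read 'a'  n14⇒n15  emit P2@[1:3]
[4] read 'e'  n15⇒n1 (fail-walked)
[5] read 'a'  n1⇒n2
[6] read 'a'  n2⇒n3
[7] read 'e'  n3⇒n4
[8] read 'd'  n4⇒n5
[9] read 'c'  n5⇒n6  emit P0@[4:9]
[10] read 'c'  n6⇒n17 (fail-walked)
[11] read 'e'  n17⇒n1 (fail-walked)
[12] read 'a'  n1⇒n2
[13] read 'a'  n2⇒n3
[14] read 'e'  n3⇒n4
[15] read 'd'  n4⇒n5
[16] read 'c'  n5⇒n6  emit P0@[11:16]
[17] read 'a'  n6⇒n13 (fail-walked)
[18] read 'b'  n13⇒n7 (fail-walked)  emit P3@[18:18]
[19] read 'c'  n7⇒n16 (fail-walked)
[20] read 'c'  n16⇒n17
[21] read 'c'  n17⇒n17 (fail-walked)
[22] read 'a'  n17⇒n18
[23] read 'e'  n18⇒n19
[24] read 'a'  n19⇒n20  emit P4@[20:24]
[25] read 'e'  n20⇒n1 (fail-walked)
[26] read 'a'  n1⇒n2
[27] read 'a'  n2⇒n3
[28] read 'e'  n3⇒n4
[29] read 'd'  n4⇒n5
[30] read 'c'  n5⇒n6  emit P0@[25:30]
[31] read 'c'  n6⇒n17 (fail-walked)
[32] read 'e'  n17⇒n1 (fail-walked)
[33] read 'd'  n1⇒n21
[34] read 'd'  n21⇒n0 (fail-walked)
[35] read 'a'  n0⇒n13
[36] read 'b'  n13⇒n7 (fail-walked)  emit P3@[36:36]
[37] read 'e'  n7⇒n8
[38] read 'd'  n8⇒n9
[39] read 'b'  n9⇒n10  emit P3@[39:39]
[40] read 'c'  n10⇒n11
[41] read 'c'  n11⇒n12  emit P1@[36:41],P5@[37:41]
[42] read 'e'  n12⇒n1 (fail-walked)
[43] read 'e'  n1⇒n1 (fail-walked)
[44] read 'd'  n1⇒n21
[45] read 'b'  n21⇒n22  emit P3@[45:45]
[46] read 'c'  n22⇒n23

All matches (sorted): [[0,3],[3,2],[9,0],[16,0],[18,3],[24,4],[30,0],[36,3],[39,3],[41,1],[41,5],[45,3]]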